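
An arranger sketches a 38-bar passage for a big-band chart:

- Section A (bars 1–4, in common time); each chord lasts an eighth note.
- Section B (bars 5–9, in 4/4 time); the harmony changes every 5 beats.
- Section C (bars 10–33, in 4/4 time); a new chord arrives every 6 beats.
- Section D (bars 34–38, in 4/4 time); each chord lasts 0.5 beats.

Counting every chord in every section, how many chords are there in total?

A: 4 bars × 4 beats = 16 beats; 0.5 beats/chord → 32 chords.
B: 5 bars × 4 beats = 20 beats; 5 beats/chord → 4 chords.
C: 24 bars × 4 beats = 96 beats; 6 beats/chord → 16 chords.
D: 5 bars × 4 beats = 20 beats; 0.5 beats/chord → 40 chords.
Total: 32 + 4 + 16 + 40 = 92.

92 chords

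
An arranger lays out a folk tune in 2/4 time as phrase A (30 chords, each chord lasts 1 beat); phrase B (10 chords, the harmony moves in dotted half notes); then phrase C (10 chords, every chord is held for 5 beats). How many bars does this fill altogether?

55 bars

A: 30 × 1 = 30 beats = 15 bars.
B: 10 × 3 = 30 beats = 15 bars.
C: 10 × 5 = 50 beats = 25 bars.
Total: 15 + 15 + 25 = 55 bars.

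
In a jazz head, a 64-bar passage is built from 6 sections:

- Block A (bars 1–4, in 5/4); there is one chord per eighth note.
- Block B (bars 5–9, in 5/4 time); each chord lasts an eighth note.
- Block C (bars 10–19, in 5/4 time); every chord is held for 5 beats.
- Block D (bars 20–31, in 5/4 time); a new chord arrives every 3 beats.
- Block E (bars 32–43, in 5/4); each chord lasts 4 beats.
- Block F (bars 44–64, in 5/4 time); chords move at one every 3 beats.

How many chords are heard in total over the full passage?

A has 20 beats and chords last 0.5 each, so 40 chords.
B has 25 beats and chords last 0.5 each, so 50 chords.
C has 50 beats and chords last 5 each, so 10 chords.
D has 60 beats and chords last 3 each, so 20 chords.
E has 60 beats and chords last 4 each, so 15 chords.
F has 105 beats and chords last 3 each, so 35 chords.
Total: 40 + 50 + 10 + 20 + 15 + 35 = 170.

170 chords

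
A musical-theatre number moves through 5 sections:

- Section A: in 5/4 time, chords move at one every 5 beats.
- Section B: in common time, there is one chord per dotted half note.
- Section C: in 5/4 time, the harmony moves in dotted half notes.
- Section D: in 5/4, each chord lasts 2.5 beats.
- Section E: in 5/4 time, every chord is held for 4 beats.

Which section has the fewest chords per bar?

Section A

A: 5/5 = 1 chord/bar.
B: 4/3 = 4/3 chords/bar.
C: 5/3 = 5/3 chords/bar.
D: 5/2.5 = 2 chords/bar.
E: 5/4 = 1.25 chords/bar.
Slowest is A at 1 chords/bar.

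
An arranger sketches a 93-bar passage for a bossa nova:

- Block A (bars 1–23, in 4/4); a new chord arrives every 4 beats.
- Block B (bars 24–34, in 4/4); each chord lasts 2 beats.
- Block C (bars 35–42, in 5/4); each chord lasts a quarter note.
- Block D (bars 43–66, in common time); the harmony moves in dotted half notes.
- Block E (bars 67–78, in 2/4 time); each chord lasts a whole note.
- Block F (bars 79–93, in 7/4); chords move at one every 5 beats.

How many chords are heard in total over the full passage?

A: 23·4 = 92 beats, 92/4 = 23 chords.
B: 11·4 = 44 beats, 44/2 = 22 chords.
C: 8·5 = 40 beats, 40/1 = 40 chords.
D: 24·4 = 96 beats, 96/3 = 32 chords.
E: 12·2 = 24 beats, 24/4 = 6 chords.
F: 15·7 = 105 beats, 105/5 = 21 chords.
Total: 23 + 22 + 40 + 32 + 6 + 21 = 144.

144 chords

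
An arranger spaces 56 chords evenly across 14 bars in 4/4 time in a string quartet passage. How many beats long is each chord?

14 bars × 4 beats/bar = 56 beats total.
56 beats ÷ 56 chords = 1 beats per chord.
(That is a quarter note.)

1 beat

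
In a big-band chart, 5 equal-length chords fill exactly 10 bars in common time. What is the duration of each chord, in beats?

8 beats

10 bars × 4 beats/bar = 40 beats total.
40 beats ÷ 5 chords = 8 beats per chord.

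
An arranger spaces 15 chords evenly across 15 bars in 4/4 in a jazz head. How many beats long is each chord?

15 bars × 4 beats/bar = 60 beats total.
60 beats ÷ 15 chords = 4 beats per chord.
(That is a whole note.)

4 beats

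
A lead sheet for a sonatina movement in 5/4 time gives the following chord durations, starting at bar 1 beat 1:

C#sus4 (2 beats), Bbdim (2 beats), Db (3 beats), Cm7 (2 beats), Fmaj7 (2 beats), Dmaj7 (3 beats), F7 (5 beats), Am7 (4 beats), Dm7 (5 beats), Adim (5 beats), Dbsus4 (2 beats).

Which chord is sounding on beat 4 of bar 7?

Beat 4 of bar 7 is beat (7−1)×5 + 4 = 34 overall.
Running totals: C#sus4 ends at 2, Bbdim ends at 4, Db ends at 7, Cm7 ends at 9, Fmaj7 ends at 11, Dmaj7 ends at 14, F7 ends at 19, Am7 ends at 23, Dm7 ends at 28, Adim ends at 33, Dbsus4 ends at 35.
Beat 34 falls within Dbsus4.

Dbsus4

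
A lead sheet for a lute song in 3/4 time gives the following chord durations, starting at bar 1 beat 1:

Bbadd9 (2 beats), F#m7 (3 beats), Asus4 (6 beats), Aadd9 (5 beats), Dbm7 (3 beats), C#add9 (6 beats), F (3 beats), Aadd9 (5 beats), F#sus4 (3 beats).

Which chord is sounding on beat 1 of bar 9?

Beat 1 of bar 9 is beat (9−1)×3 + 1 = 25 overall.
Running totals: Bbadd9 ends at 2, F#m7 ends at 5, Asus4 ends at 11, Aadd9 ends at 16, Dbm7 ends at 19, C#add9 ends at 25.
Beat 25 falls within C#add9.

C#add9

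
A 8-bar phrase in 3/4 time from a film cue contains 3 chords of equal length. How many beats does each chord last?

8 beats

8 bars × 3 beats/bar = 24 beats total.
24 beats ÷ 3 chords = 8 beats per chord.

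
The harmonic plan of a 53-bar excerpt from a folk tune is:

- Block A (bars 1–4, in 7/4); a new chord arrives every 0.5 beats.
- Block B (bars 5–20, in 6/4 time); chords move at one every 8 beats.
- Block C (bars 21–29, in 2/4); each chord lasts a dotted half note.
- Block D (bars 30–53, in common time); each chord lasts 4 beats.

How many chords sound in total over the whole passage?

A: 4 bars × 7 beats = 28 beats; 0.5 beats/chord → 56 chords.
B: 16 bars × 6 beats = 96 beats; 8 beats/chord → 12 chords.
C: 9 bars × 2 beats = 18 beats; 3 beats/chord → 6 chords.
D: 24 bars × 4 beats = 96 beats; 4 beats/chord → 24 chords.
Total: 56 + 12 + 6 + 24 = 98.

98 chords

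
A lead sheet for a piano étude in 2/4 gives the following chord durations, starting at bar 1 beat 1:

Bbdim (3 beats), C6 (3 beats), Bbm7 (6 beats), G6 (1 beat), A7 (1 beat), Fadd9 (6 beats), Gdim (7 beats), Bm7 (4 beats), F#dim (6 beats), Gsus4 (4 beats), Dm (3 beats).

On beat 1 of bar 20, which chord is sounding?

Gsus4

Beat 1 of bar 20 is beat (20−1)×2 + 1 = 39 overall.
Running totals: Bbdim ends at 3, C6 ends at 6, Bbm7 ends at 12, G6 ends at 13, A7 ends at 14, Fadd9 ends at 20, Gdim ends at 27, Bm7 ends at 31, F#dim ends at 37, Gsus4 ends at 41.
Beat 39 falls within Gsus4.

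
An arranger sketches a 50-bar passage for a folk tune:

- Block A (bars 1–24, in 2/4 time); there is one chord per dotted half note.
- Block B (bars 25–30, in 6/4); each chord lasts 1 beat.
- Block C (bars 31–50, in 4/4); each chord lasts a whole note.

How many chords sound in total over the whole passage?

72 chords

A: 24 bars × 2 beats = 48 beats; 3 beats/chord → 16 chords.
B: 6 bars × 6 beats = 36 beats; 1 beat/chord → 36 chords.
C: 20 bars × 4 beats = 80 beats; 4 beats/chord → 20 chords.
Total: 16 + 36 + 20 = 72.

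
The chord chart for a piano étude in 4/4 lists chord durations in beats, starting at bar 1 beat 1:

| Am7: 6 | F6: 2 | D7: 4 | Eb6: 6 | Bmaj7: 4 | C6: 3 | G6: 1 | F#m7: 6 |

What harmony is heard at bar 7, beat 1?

Beat 1 of bar 7 is beat (7−1)×4 + 1 = 25 overall.
Running totals: Am7 ends at 6, F6 ends at 8, D7 ends at 12, Eb6 ends at 18, Bmaj7 ends at 22, C6 ends at 25.
Beat 25 falls within C6.

C6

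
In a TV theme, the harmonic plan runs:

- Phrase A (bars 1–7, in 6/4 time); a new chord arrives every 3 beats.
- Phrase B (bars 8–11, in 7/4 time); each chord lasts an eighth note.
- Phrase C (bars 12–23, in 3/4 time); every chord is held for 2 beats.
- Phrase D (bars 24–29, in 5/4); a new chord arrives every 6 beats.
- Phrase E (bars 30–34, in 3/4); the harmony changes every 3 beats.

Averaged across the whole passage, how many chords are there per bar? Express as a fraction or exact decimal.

49/17 chords per bar

A: 7 × 6 = 42 beats ÷ 3 = 14 chords.
B: 4 × 7 = 28 beats ÷ 0.5 = 56 chords.
C: 12 × 3 = 36 beats ÷ 2 = 18 chords.
D: 6 × 5 = 30 beats ÷ 6 = 5 chords.
E: 5 × 3 = 15 beats ÷ 3 = 5 chords.
Overall: 98 chords over 34 bars → 98/34 = 49/17 chords per bar.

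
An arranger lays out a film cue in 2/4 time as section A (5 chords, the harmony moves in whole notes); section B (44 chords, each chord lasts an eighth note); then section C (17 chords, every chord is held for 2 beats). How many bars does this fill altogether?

A: 5 × 4 = 20 beats = 10 bars.
B: 44 × 0.5 = 22 beats = 11 bars.
C: 17 × 2 = 34 beats = 17 bars.
Total: 10 + 11 + 17 = 38 bars.

38 bars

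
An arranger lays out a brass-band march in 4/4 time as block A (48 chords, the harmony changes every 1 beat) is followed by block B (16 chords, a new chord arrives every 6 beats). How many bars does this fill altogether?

A: 48 × 1 = 48 beats = 12 bars.
B: 16 × 6 = 96 beats = 24 bars.
Total: 12 + 24 = 36 bars.

36 bars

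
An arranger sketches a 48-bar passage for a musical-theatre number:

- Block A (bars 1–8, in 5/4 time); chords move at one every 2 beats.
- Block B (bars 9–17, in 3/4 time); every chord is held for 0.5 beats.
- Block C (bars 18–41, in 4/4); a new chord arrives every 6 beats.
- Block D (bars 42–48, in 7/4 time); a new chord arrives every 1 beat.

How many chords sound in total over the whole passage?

139 chords

A: 8·5 = 40 beats, 40/2 = 20 chords.
B: 9·3 = 27 beats, 27/0.5 = 54 chords.
C: 24·4 = 96 beats, 96/6 = 16 chords.
D: 7·7 = 49 beats, 49/1 = 49 chords.
Total: 20 + 54 + 16 + 49 = 139.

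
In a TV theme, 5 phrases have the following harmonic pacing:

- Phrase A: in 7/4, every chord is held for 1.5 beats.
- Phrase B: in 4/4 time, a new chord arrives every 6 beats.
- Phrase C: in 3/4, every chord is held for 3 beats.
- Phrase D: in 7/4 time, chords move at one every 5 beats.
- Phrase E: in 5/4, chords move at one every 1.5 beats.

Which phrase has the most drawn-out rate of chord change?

Phrase B

A: 7 beats/bar ÷ 1.5 beats/chord = 14/3 chords/bar.
B: 4 beats/bar ÷ 6 beats/chord = 2/3 chords/bar.
C: 3 beats/bar ÷ 3 beats/chord = 1 chord/bar.
D: 7 beats/bar ÷ 5 beats/chord = 1.4 chords/bar.
E: 5 beats/bar ÷ 1.5 beats/chord = 10/3 chords/bar.
Slowest is B at 2/3 chords/bar.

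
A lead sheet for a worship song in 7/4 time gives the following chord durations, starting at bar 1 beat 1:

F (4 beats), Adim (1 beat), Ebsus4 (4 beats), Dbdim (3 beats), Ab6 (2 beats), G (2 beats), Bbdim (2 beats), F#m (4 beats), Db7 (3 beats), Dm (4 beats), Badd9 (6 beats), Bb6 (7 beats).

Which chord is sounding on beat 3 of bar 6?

Bb6

Beat 3 of bar 6 is beat (6−1)×7 + 3 = 38 overall.
Running totals: F ends at 4, Adim ends at 5, Ebsus4 ends at 9, Dbdim ends at 12, Ab6 ends at 14, G ends at 16, Bbdim ends at 18, F#m ends at 22, Db7 ends at 25, Dm ends at 29, Badd9 ends at 35, Bb6 ends at 42.
Beat 38 falls within Bb6.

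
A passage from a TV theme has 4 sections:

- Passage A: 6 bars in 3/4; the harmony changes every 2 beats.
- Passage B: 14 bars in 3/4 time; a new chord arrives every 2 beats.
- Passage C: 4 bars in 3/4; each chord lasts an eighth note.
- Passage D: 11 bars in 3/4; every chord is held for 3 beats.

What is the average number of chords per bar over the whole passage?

13/7 chords per bar

A: 6 bars of 3 beats is 18 beats; at 2 beats each that's 9 chords.
B: 14 bars of 3 beats is 42 beats; at 2 beats each that's 21 chords.
C: 4 bars of 3 beats is 12 beats; at 0.5 beats each that's 24 chords.
D: 11 bars of 3 beats is 33 beats; at 3 beats each that's 11 chords.
Overall: 65 chords over 35 bars → 65/35 = 13/7 chords per bar.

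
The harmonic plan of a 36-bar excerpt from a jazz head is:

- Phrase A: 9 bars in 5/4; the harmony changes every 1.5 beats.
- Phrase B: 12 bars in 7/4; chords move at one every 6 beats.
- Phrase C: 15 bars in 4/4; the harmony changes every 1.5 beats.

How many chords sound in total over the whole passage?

84 chords

A: 9 bars × 5 beats = 45 beats; 1.5 beats/chord → 30 chords.
B: 12 bars × 7 beats = 84 beats; 6 beats/chord → 14 chords.
C: 15 bars × 4 beats = 60 beats; 1.5 beats/chord → 40 chords.
Total: 30 + 14 + 40 = 84.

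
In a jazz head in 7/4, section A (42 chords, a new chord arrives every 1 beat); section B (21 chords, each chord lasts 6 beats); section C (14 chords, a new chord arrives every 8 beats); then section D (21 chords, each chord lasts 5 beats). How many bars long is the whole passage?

A: 42 × 1 = 42 beats = 6 bars.
B: 21 × 6 = 126 beats = 18 bars.
C: 14 × 8 = 112 beats = 16 bars.
D: 21 × 5 = 105 beats = 15 bars.
Total: 6 + 18 + 16 + 15 = 55 bars.

55 bars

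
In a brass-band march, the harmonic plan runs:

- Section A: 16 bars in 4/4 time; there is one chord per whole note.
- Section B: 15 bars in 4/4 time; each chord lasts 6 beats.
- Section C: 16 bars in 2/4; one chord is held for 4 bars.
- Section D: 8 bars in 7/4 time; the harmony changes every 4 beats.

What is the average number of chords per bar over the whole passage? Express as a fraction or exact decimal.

A: 16 × 4 = 64 beats ÷ 4 = 16 chords.
B: 15 × 4 = 60 beats ÷ 6 = 10 chords.
C: 16 × 2 = 32 beats ÷ 8 = 4 chords.
D: 8 × 7 = 56 beats ÷ 4 = 14 chords.
Overall: 44 chords over 55 bars → 44/55 = 0.8 chords per bar.

0.8 chords per bar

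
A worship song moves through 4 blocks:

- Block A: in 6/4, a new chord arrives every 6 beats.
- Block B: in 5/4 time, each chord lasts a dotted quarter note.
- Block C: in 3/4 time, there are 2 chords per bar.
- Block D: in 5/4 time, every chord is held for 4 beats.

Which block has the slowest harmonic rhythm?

A: 6/6 = 1 chord/bar.
B: 5/1.5 = 10/3 chords/bar.
C: 3/1.5 = 2 chords/bar.
D: 5/4 = 1.25 chords/bar.
Slowest is A at 1 chords/bar.

Block A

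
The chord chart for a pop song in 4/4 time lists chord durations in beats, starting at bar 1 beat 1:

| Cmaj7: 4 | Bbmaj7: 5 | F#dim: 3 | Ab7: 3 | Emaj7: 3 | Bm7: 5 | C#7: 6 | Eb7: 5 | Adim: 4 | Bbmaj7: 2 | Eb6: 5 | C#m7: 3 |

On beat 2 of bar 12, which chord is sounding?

C#m7

Beat 2 of bar 12 is beat (12−1)×4 + 2 = 46 overall.
Running totals: Cmaj7 ends at 4, Bbmaj7 ends at 9, F#dim ends at 12, Ab7 ends at 15, Emaj7 ends at 18, Bm7 ends at 23, C#7 ends at 29, Eb7 ends at 34, Adim ends at 38, Bbmaj7 ends at 40, Eb6 ends at 45, C#m7 ends at 48.
Beat 46 falls within C#m7.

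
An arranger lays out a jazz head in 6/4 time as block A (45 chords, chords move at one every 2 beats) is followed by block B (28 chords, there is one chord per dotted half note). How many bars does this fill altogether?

A: 45 × 2 = 90 beats = 15 bars.
B: 28 × 3 = 84 beats = 14 bars.
Total: 15 + 14 = 29 bars.

29 bars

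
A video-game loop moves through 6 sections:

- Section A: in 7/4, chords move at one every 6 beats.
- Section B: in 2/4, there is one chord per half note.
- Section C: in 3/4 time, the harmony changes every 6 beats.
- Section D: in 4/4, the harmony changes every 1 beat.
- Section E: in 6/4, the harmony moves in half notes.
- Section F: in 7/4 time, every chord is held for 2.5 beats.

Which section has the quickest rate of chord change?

Section D

A: 7 beats/bar ÷ 6 beats/chord = 7/6 chords/bar.
B: 2 beats/bar ÷ 2 beats/chord = 1 chord/bar.
C: 3 beats/bar ÷ 6 beats/chord = 0.5 chords/bar.
D: 4 beats/bar ÷ 1 beat/chord = 4 chords/bar.
E: 6 beats/bar ÷ 2 beats/chord = 3 chords/bar.
F: 7 beats/bar ÷ 2.5 beats/chord = 2.8 chords/bar.
Fastest is D at 4 chords/bar.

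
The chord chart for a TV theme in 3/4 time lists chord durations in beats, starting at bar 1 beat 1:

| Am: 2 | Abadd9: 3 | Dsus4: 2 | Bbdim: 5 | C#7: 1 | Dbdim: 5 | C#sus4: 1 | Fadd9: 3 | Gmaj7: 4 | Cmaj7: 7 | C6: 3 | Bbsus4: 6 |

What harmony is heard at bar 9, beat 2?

Beat 2 of bar 9 is beat (9−1)×3 + 2 = 26 overall.
Running totals: Am ends at 2, Abadd9 ends at 5, Dsus4 ends at 7, Bbdim ends at 12, C#7 ends at 13, Dbdim ends at 18, C#sus4 ends at 19, Fadd9 ends at 22, Gmaj7 ends at 26.
Beat 26 falls within Gmaj7.

Gmaj7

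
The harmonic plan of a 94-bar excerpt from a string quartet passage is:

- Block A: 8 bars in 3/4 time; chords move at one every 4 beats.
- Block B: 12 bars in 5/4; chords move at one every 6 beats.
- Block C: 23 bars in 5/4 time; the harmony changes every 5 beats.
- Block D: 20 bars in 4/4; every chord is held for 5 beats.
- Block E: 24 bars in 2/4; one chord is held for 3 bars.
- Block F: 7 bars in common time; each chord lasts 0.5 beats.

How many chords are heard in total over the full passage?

A: 8·3 = 24 beats, 24/4 = 6 chords.
B: 12·5 = 60 beats, 60/6 = 10 chords.
C: 23·5 = 115 beats, 115/5 = 23 chords.
D: 20·4 = 80 beats, 80/5 = 16 chords.
E: 24·2 = 48 beats, 48/6 = 8 chords.
F: 7·4 = 28 beats, 28/0.5 = 56 chords.
Total: 6 + 10 + 23 + 16 + 8 + 56 = 119.

119 chords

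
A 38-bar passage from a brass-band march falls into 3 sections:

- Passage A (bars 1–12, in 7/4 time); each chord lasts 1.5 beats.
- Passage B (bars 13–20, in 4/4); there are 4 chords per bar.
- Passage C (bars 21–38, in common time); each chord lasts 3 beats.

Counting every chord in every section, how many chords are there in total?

A: 12 bars × 7 beats = 84 beats; 1.5 beats/chord → 56 chords.
B: 8 bars × 4 beats = 32 beats; 1 beat/chord → 32 chords.
C: 18 bars × 4 beats = 72 beats; 3 beats/chord → 24 chords.
Total: 56 + 32 + 24 = 112.

112 chords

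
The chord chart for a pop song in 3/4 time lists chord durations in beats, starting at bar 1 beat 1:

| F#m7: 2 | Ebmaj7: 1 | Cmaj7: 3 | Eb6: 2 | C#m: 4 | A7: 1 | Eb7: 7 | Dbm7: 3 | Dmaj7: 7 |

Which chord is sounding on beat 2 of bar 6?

Beat 2 of bar 6 is beat (6−1)×3 + 2 = 17 overall.
Running totals: F#m7 ends at 2, Ebmaj7 ends at 3, Cmaj7 ends at 6, Eb6 ends at 8, C#m ends at 12, A7 ends at 13, Eb7 ends at 20.
Beat 17 falls within Eb7.

Eb7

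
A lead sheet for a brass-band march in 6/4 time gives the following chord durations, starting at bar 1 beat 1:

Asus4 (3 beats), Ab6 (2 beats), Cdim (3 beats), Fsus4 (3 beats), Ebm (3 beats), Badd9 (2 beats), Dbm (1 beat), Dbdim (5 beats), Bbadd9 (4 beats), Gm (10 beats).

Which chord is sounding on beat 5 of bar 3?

Beat 5 of bar 3 is beat (3−1)×6 + 5 = 17 overall.
Running totals: Asus4 ends at 3, Ab6 ends at 5, Cdim ends at 8, Fsus4 ends at 11, Ebm ends at 14, Badd9 ends at 16, Dbm ends at 17.
Beat 17 falls within Dbm.

Dbm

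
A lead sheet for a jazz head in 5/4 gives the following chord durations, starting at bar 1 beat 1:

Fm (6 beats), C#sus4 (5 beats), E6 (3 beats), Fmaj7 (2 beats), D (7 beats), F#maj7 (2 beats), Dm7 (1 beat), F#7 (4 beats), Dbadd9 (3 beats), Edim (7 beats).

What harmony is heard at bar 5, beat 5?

F#maj7

Beat 5 of bar 5 is beat (5−1)×5 + 5 = 25 overall.
Running totals: Fm ends at 6, C#sus4 ends at 11, E6 ends at 14, Fmaj7 ends at 16, D ends at 23, F#maj7 ends at 25.
Beat 25 falls within F#maj7.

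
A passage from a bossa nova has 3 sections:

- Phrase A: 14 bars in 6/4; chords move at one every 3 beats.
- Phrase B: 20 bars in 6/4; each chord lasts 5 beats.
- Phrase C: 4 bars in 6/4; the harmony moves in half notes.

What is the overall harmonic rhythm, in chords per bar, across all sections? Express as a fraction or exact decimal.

A: 14 × 6 = 84 beats ÷ 3 = 28 chords.
B: 20 × 6 = 120 beats ÷ 5 = 24 chords.
C: 4 × 6 = 24 beats ÷ 2 = 12 chords.
Overall: 64 chords over 38 bars → 64/38 = 32/19 chords per bar.

32/19 chords per bar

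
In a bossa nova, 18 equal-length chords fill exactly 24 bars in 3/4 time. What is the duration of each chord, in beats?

24 bars × 3 beats/bar = 72 beats total.
72 beats ÷ 18 chords = 4 beats per chord.
(That is a whole note.)

4 beats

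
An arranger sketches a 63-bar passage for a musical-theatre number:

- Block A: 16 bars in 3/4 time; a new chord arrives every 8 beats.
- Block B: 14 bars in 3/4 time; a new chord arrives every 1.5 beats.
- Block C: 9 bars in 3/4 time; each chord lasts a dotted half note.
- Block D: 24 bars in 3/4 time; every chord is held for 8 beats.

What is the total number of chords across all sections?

A: 16·3 = 48 beats, 48/8 = 6 chords.
B: 14·3 = 42 beats, 42/1.5 = 28 chords.
C: 9·3 = 27 beats, 27/3 = 9 chords.
D: 24·3 = 72 beats, 72/8 = 9 chords.
Total: 6 + 28 + 9 + 9 = 52.

52 chords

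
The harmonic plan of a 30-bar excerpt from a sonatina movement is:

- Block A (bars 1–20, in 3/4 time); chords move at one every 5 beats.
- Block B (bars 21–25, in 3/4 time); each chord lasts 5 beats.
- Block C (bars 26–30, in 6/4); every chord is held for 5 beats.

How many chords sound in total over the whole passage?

21 chords

A has 60 beats and chords last 5 each, so 12 chords.
B has 15 beats and chords last 5 each, so 3 chords.
C has 30 beats and chords last 5 each, so 6 chords.
Total: 12 + 3 + 6 = 21.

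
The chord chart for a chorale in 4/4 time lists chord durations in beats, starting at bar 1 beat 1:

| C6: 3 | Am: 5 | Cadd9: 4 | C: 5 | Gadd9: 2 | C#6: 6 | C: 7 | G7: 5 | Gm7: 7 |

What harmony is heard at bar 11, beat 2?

Beat 2 of bar 11 is beat (11−1)×4 + 2 = 42 overall.
Running totals: C6 ends at 3, Am ends at 8, Cadd9 ends at 12, C ends at 17, Gadd9 ends at 19, C#6 ends at 25, C ends at 32, G7 ends at 37, Gm7 ends at 44.
Beat 42 falls within Gm7.

Gm7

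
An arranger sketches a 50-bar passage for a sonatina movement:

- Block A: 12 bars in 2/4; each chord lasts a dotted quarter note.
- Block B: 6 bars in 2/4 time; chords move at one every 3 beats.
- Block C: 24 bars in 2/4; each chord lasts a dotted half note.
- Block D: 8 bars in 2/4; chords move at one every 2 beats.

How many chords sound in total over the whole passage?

A has 24 beats and chords last 1.5 each, so 16 chords.
B has 12 beats and chords last 3 each, so 4 chords.
C has 48 beats and chords last 3 each, so 16 chords.
D has 16 beats and chords last 2 each, so 8 chords.
Total: 16 + 4 + 16 + 8 = 44.

44 chords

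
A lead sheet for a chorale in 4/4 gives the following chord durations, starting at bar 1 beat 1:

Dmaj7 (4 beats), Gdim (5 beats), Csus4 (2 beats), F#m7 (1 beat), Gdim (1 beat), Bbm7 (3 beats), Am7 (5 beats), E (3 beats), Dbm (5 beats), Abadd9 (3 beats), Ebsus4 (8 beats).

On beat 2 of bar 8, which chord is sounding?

Abadd9

Beat 2 of bar 8 is beat (8−1)×4 + 2 = 30 overall.
Running totals: Dmaj7 ends at 4, Gdim ends at 9, Csus4 ends at 11, F#m7 ends at 12, Gdim ends at 13, Bbm7 ends at 16, Am7 ends at 21, E ends at 24, Dbm ends at 29, Abadd9 ends at 32.
Beat 30 falls within Abadd9.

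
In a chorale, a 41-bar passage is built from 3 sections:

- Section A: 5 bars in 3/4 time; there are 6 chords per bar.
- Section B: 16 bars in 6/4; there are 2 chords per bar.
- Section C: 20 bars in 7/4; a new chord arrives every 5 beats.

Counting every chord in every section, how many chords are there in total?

90 chords

A has 15 beats and chords last 0.5 each, so 30 chords.
B has 96 beats and chords last 3 each, so 32 chords.
C has 140 beats and chords last 5 each, so 28 chords.
Total: 30 + 32 + 28 = 90.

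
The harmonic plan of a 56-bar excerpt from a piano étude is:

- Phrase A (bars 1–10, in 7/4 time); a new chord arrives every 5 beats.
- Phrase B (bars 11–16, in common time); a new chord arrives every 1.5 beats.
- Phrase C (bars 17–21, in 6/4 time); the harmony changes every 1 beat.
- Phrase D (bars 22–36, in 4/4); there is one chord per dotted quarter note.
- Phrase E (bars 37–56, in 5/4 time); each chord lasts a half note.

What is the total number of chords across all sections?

A has 70 beats and chords last 5 each, so 14 chords.
B has 24 beats and chords last 1.5 each, so 16 chords.
C has 30 beats and chords last 1 each, so 30 chords.
D has 60 beats and chords last 1.5 each, so 40 chords.
E has 100 beats and chords last 2 each, so 50 chords.
Total: 14 + 16 + 30 + 40 + 50 = 150.

150 chords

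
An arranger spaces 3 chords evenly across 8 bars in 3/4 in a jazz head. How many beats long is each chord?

8 beats

8 bars × 3 beats/bar = 24 beats total.
24 beats ÷ 3 chords = 8 beats per chord.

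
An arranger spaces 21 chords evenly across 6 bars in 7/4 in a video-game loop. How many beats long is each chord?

6 bars × 7 beats/bar = 42 beats total.
42 beats ÷ 21 chords = 2 beats per chord.
(That is a half note.)

2 beats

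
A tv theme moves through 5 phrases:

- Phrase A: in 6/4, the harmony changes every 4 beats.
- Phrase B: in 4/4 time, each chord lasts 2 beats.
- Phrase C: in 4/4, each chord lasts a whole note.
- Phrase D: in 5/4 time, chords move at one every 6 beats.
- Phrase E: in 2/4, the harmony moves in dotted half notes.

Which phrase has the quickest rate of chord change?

Phrase B

A: 6/4 = 1.5 chords/bar.
B: 4/2 = 2 chords/bar.
C: 4/4 = 1 chord/bar.
D: 5/6 = 5/6 chords/bar.
E: 2/3 = 2/3 chords/bar.
Fastest is B at 2 chords/bar.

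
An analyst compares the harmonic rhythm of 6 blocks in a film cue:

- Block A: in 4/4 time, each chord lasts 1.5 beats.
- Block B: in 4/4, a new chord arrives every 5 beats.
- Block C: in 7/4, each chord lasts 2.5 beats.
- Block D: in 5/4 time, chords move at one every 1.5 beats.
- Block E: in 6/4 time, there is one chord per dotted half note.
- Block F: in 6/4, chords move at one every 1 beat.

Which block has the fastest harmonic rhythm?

A: 4 beats/bar ÷ 1.5 beats/chord = 8/3 chords/bar.
B: 4 beats/bar ÷ 5 beats/chord = 0.8 chords/bar.
C: 7 beats/bar ÷ 2.5 beats/chord = 2.8 chords/bar.
D: 5 beats/bar ÷ 1.5 beats/chord = 10/3 chords/bar.
E: 6 beats/bar ÷ 3 beats/chord = 2 chords/bar.
F: 6 beats/bar ÷ 1 beat/chord = 6 chords/bar.
Fastest is F at 6 chords/bar.

Block F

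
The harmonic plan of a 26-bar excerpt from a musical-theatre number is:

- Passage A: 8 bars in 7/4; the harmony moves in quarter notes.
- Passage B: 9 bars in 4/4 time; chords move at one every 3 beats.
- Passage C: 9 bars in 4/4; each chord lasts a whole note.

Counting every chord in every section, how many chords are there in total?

77 chords

A: 8·7 = 56 beats, 56/1 = 56 chords.
B: 9·4 = 36 beats, 36/3 = 12 chords.
C: 9·4 = 36 beats, 36/4 = 9 chords.
Total: 56 + 12 + 9 = 77.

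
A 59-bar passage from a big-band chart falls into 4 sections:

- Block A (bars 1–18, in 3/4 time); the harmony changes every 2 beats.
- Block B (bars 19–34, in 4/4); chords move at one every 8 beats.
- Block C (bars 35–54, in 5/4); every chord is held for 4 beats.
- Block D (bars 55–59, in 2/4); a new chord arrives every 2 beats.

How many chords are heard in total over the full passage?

65 chords

A has 54 beats and chords last 2 each, so 27 chords.
B has 64 beats and chords last 8 each, so 8 chords.
C has 100 beats and chords last 4 each, so 25 chords.
D has 10 beats and chords last 2 each, so 5 chords.
Total: 27 + 8 + 25 + 5 = 65.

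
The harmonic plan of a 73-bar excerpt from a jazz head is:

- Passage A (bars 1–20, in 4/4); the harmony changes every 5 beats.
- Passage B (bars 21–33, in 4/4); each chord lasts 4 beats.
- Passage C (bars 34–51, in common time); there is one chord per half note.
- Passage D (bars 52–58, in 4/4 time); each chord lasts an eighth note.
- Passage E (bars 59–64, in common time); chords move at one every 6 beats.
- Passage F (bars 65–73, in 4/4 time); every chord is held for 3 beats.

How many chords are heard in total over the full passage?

137 chords

A: 20 bars × 4 beats = 80 beats; 5 beats/chord → 16 chords.
B: 13 bars × 4 beats = 52 beats; 4 beats/chord → 13 chords.
C: 18 bars × 4 beats = 72 beats; 2 beats/chord → 36 chords.
D: 7 bars × 4 beats = 28 beats; 0.5 beats/chord → 56 chords.
E: 6 bars × 4 beats = 24 beats; 6 beats/chord → 4 chords.
F: 9 bars × 4 beats = 36 beats; 3 beats/chord → 12 chords.
Total: 16 + 13 + 36 + 56 + 4 + 12 = 137.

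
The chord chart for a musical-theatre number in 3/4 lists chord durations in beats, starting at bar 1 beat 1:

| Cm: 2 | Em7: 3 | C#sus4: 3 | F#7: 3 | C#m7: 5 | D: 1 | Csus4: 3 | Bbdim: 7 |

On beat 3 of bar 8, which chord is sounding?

Beat 3 of bar 8 is beat (8−1)×3 + 3 = 24 overall.
Running totals: Cm ends at 2, Em7 ends at 5, C#sus4 ends at 8, F#7 ends at 11, C#m7 ends at 16, D ends at 17, Csus4 ends at 20, Bbdim ends at 27.
Beat 24 falls within Bbdim.

Bbdim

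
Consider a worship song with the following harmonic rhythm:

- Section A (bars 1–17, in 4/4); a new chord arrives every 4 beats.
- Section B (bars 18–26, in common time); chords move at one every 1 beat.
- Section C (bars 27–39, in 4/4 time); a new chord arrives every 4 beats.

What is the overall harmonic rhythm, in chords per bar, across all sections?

22/13 chords per bar

A: 17 × 4 = 68 beats ÷ 4 = 17 chords.
B: 9 × 4 = 36 beats ÷ 1 = 36 chords.
C: 13 × 4 = 52 beats ÷ 4 = 13 chords.
Overall: 66 chords over 39 bars → 66/39 = 22/13 chords per bar.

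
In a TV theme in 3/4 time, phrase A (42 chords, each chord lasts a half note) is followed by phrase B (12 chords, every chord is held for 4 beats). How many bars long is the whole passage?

A: 42 × 2 = 84 beats = 28 bars.
B: 12 × 4 = 48 beats = 16 bars.
Total: 28 + 16 = 44 bars.

44 bars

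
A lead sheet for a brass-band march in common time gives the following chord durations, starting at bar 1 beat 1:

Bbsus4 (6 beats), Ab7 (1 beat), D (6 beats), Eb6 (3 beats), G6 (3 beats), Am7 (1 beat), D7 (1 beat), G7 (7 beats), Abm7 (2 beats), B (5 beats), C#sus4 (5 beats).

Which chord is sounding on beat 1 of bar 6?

D7

Beat 1 of bar 6 is beat (6−1)×4 + 1 = 21 overall.
Running totals: Bbsus4 ends at 6, Ab7 ends at 7, D ends at 13, Eb6 ends at 16, G6 ends at 19, Am7 ends at 20, D7 ends at 21.
Beat 21 falls within D7.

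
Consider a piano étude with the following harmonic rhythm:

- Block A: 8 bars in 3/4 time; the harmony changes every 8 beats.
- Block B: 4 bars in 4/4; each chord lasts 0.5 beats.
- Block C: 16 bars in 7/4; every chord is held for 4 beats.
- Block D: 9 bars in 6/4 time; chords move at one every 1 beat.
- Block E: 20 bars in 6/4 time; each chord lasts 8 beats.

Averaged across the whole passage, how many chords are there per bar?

A: 8 × 3 = 24 beats ÷ 8 = 3 chords.
B: 4 × 4 = 16 beats ÷ 0.5 = 32 chords.
C: 16 × 7 = 112 beats ÷ 4 = 28 chords.
D: 9 × 6 = 54 beats ÷ 1 = 54 chords.
E: 20 × 6 = 120 beats ÷ 8 = 15 chords.
Overall: 132 chords over 57 bars → 132/57 = 44/19 chords per bar.

44/19 chords per bar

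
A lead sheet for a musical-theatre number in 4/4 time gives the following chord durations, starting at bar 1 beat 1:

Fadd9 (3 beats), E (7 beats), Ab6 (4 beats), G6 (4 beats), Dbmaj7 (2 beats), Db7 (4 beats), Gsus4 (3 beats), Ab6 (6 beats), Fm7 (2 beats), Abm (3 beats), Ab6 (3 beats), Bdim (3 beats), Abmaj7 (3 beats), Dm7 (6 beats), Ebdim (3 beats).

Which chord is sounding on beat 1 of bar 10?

Beat 1 of bar 10 is beat (10−1)×4 + 1 = 37 overall.
Running totals: Fadd9 ends at 3, E ends at 10, Ab6 ends at 14, G6 ends at 18, Dbmaj7 ends at 20, Db7 ends at 24, Gsus4 ends at 27, Ab6 ends at 33, Fm7 ends at 35, Abm ends at 38.
Beat 37 falls within Abm.

Abm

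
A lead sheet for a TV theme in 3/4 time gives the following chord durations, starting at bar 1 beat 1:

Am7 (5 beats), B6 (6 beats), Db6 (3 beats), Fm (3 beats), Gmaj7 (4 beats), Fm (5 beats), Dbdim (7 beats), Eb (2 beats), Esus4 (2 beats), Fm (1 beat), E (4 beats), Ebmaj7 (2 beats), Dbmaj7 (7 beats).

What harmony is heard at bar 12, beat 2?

Eb

Beat 2 of bar 12 is beat (12−1)×3 + 2 = 35 overall.
Running totals: Am7 ends at 5, B6 ends at 11, Db6 ends at 14, Fm ends at 17, Gmaj7 ends at 21, Fm ends at 26, Dbdim ends at 33, Eb ends at 35.
Beat 35 falls within Eb.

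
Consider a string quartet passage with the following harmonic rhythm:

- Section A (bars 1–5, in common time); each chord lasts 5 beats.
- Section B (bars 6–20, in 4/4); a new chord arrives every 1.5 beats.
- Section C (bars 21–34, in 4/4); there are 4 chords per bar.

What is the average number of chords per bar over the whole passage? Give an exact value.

50/17 chords per bar

A: 5 bars of 4 beats is 20 beats; at 5 beats each that's 4 chords.
B: 15 bars of 4 beats is 60 beats; at 1.5 beats each that's 40 chords.
C: 14 bars of 4 beats is 56 beats; at 1 beat each that's 56 chords.
Overall: 100 chords over 34 bars → 100/34 = 50/17 chords per bar.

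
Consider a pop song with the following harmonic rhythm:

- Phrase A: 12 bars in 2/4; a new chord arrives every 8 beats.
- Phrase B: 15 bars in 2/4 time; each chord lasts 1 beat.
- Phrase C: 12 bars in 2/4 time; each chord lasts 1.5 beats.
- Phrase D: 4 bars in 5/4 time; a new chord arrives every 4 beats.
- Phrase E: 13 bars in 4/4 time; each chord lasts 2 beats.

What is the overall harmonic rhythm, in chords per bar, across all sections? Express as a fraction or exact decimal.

A: 12 bars of 2 beats is 24 beats; at 8 beats each that's 3 chords.
B: 15 bars of 2 beats is 30 beats; at 1 beat each that's 30 chords.
C: 12 bars of 2 beats is 24 beats; at 1.5 beats each that's 16 chords.
D: 4 bars of 5 beats is 20 beats; at 4 beats each that's 5 chords.
E: 13 bars of 4 beats is 52 beats; at 2 beats each that's 26 chords.
Overall: 80 chords over 56 bars → 80/56 = 10/7 chords per bar.

10/7 chords per bar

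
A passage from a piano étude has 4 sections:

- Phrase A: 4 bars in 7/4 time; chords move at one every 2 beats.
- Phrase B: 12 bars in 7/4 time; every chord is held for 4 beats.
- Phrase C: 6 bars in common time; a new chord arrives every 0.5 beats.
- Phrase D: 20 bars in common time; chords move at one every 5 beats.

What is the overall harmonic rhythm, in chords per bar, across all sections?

A: 4 × 7 = 28 beats ÷ 2 = 14 chords.
B: 12 × 7 = 84 beats ÷ 4 = 21 chords.
C: 6 × 4 = 24 beats ÷ 0.5 = 48 chords.
D: 20 × 4 = 80 beats ÷ 5 = 16 chords.
Overall: 99 chords over 42 bars → 99/42 = 33/14 chords per bar.

33/14 chords per bar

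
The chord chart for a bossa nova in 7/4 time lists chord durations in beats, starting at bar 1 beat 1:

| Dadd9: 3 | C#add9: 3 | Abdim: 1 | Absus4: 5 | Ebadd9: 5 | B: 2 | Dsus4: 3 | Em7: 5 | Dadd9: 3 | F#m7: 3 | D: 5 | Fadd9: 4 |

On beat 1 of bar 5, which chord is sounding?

Dadd9

Beat 1 of bar 5 is beat (5−1)×7 + 1 = 29 overall.
Running totals: Dadd9 ends at 3, C#add9 ends at 6, Abdim ends at 7, Absus4 ends at 12, Ebadd9 ends at 17, B ends at 19, Dsus4 ends at 22, Em7 ends at 27, Dadd9 ends at 30.
Beat 29 falls within Dadd9.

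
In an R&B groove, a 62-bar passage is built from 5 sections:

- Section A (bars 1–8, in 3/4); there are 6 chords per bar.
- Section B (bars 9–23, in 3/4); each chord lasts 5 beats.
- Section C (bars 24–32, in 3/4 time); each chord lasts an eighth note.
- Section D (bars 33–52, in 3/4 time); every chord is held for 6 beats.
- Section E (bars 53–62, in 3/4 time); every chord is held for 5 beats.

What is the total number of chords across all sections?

127 chords

A: 8 bars × 3 beats = 24 beats; 0.5 beats/chord → 48 chords.
B: 15 bars × 3 beats = 45 beats; 5 beats/chord → 9 chords.
C: 9 bars × 3 beats = 27 beats; 0.5 beats/chord → 54 chords.
D: 20 bars × 3 beats = 60 beats; 6 beats/chord → 10 chords.
E: 10 bars × 3 beats = 30 beats; 5 beats/chord → 6 chords.
Total: 48 + 9 + 54 + 10 + 6 = 127.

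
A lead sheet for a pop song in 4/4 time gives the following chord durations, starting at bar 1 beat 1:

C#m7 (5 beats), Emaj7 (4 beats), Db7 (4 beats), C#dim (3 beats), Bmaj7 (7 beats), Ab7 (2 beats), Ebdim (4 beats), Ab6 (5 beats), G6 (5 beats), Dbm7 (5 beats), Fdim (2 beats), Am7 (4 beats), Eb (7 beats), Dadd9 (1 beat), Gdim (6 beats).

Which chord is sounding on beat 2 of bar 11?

Dbm7

Beat 2 of bar 11 is beat (11−1)×4 + 2 = 42 overall.
Running totals: C#m7 ends at 5, Emaj7 ends at 9, Db7 ends at 13, C#dim ends at 16, Bmaj7 ends at 23, Ab7 ends at 25, Ebdim ends at 29, Ab6 ends at 34, G6 ends at 39, Dbm7 ends at 44.
Beat 42 falls within Dbm7.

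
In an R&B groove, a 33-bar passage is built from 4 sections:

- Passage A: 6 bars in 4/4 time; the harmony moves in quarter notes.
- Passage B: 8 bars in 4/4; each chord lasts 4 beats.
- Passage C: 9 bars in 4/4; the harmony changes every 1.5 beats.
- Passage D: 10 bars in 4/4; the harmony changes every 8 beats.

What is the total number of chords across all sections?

61 chords

A: 6·4 = 24 beats, 24/1 = 24 chords.
B: 8·4 = 32 beats, 32/4 = 8 chords.
C: 9·4 = 36 beats, 36/1.5 = 24 chords.
D: 10·4 = 40 beats, 40/8 = 5 chords.
Total: 24 + 8 + 24 + 5 = 61.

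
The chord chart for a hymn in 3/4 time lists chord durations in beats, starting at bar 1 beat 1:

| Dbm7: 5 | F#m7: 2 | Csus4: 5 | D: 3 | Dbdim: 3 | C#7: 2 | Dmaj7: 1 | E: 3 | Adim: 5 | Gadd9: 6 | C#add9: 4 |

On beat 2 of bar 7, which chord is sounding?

Beat 2 of bar 7 is beat (7−1)×3 + 2 = 20 overall.
Running totals: Dbm7 ends at 5, F#m7 ends at 7, Csus4 ends at 12, D ends at 15, Dbdim ends at 18, C#7 ends at 20.
Beat 20 falls within C#7.

C#7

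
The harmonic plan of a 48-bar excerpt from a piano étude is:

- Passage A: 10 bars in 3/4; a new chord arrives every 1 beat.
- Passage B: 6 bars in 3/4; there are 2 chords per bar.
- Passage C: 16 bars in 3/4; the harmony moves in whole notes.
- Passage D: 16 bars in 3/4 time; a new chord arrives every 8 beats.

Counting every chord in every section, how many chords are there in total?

A: 10 bars × 3 beats = 30 beats; 1 beat/chord → 30 chords.
B: 6 bars × 3 beats = 18 beats; 1.5 beats/chord → 12 chords.
C: 16 bars × 3 beats = 48 beats; 4 beats/chord → 12 chords.
D: 16 bars × 3 beats = 48 beats; 8 beats/chord → 6 chords.
Total: 30 + 12 + 12 + 6 = 60.

60 chords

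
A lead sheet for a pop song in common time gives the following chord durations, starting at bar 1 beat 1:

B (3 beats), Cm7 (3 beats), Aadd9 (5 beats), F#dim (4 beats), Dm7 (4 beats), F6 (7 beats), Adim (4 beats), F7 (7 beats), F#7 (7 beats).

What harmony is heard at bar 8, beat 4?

F7

Beat 4 of bar 8 is beat (8−1)×4 + 4 = 32 overall.
Running totals: B ends at 3, Cm7 ends at 6, Aadd9 ends at 11, F#dim ends at 15, Dm7 ends at 19, F6 ends at 26, Adim ends at 30, F7 ends at 37.
Beat 32 falls within F7.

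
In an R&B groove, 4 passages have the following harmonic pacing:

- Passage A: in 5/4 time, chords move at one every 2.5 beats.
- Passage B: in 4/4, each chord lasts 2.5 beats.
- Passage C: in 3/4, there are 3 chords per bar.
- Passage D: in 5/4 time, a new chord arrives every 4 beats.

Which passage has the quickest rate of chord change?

A: 5/2.5 = 2 chords/bar.
B: 4/2.5 = 1.6 chords/bar.
C: 3/1 = 3 chords/bar.
D: 5/4 = 1.25 chords/bar.
Fastest is C at 3 chords/bar.

Passage C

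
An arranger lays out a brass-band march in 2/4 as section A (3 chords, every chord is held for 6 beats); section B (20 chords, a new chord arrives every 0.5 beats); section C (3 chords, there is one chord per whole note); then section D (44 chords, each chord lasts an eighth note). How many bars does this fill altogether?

A: 3 × 6 = 18 beats = 9 bars.
B: 20 × 0.5 = 10 beats = 5 bars.
C: 3 × 4 = 12 beats = 6 bars.
D: 44 × 0.5 = 22 beats = 11 bars.
Total: 9 + 5 + 6 + 11 = 31 bars.

31 bars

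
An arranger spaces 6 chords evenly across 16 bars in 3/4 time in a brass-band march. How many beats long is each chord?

8 beats

16 bars × 3 beats/bar = 48 beats total.
48 beats ÷ 6 chords = 8 beats per chord.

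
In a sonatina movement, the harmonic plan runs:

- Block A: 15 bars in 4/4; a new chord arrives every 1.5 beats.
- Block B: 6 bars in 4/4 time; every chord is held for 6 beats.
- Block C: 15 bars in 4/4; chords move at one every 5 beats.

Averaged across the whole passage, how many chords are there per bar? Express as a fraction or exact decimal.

14/9 chords per bar

A: 15 bars of 4 beats is 60 beats; at 1.5 beats each that's 40 chords.
B: 6 bars of 4 beats is 24 beats; at 6 beats each that's 4 chords.
C: 15 bars of 4 beats is 60 beats; at 5 beats each that's 12 chords.
Overall: 56 chords over 36 bars → 56/36 = 14/9 chords per bar.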